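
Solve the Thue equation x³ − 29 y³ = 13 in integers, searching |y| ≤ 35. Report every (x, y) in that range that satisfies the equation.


The equation is x³ - 29y³ = 13. For fixed y, x³ = 29·y³ + 13, so a solution requires the RHS to be a perfect cube.
Strategy: iterate y from -35 to 35, compute RHS = 29·y³ + 13, and check whether it is a (positive or negative) perfect cube.
Check small values of y:
  y = 0: RHS = 13 is not a perfect cube.
  y = 1: RHS = 42 is not a perfect cube.
  y = -1: RHS = -16 is not a perfect cube.
  y = 2: RHS = 245 is not a perfect cube.
  y = -2: RHS = -219 is not a perfect cube.
  y = 3: RHS = 796 is not a perfect cube.
  y = -3: RHS = -770 is not a perfect cube.
Continuing the search up to |y| = 35 finds no solutions either.
No (x, y) in the scanned range satisfies the equation.

No integer solutions with |y| ≤ 35.


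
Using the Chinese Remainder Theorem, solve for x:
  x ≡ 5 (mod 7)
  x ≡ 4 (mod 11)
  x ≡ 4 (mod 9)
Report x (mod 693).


Moduli 7, 11, 9 are pairwise coprime; by CRT there is a unique solution modulo M = 7 · 11 · 9 = 693.
Solve pairwise, accumulating the modulus:
  Start with x ≡ 5 (mod 7).
  Combine with x ≡ 4 (mod 11): since gcd(7, 11) = 1, we get a unique residue mod 77.
    Write x = 5 + 7·t and substitute into x ≡ 4 (mod 11): 7·t ≡ 4 − 5 = -1 (mod 11).
    Reduce coefficients mod 11: 7·t ≡ 10 (mod 11).
    The inverse of 7 mod 11 is 8 (since 7·8 = 56 = 5·11 + 1), so t ≡ 8·10 = 80 ≡ 3 (mod 11).
    Then x = 5 + 7·3 = 26, valid modulo lcm(7, 11) = 77: x ≡ 26 (mod 77).
  Combine with x ≡ 4 (mod 9): since gcd(77, 9) = 1, we get a unique residue mod 693.
    Write x = 26 + 77·t and substitute into x ≡ 4 (mod 9): 77·t ≡ 4 − 26 = -22 (mod 9).
    Reduce coefficients mod 9: 5·t ≡ 5 (mod 9).
    The inverse of 5 mod 9 is 2 (since 5·2 = 10 = 1·9 + 1), so t ≡ 2·5 = 10 ≡ 1 (mod 9).
    Then x = 26 + 77·1 = 103, valid modulo lcm(77, 9) = 693: x ≡ 103 (mod 693).
Verify: 103 mod 7 = 5 ✓, 103 mod 11 = 4 ✓, 103 mod 9 = 4 ✓.

x ≡ 103 (mod 693).


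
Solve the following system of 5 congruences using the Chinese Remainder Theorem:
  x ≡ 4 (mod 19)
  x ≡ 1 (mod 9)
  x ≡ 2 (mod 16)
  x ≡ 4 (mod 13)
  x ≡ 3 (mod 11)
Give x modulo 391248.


Product of moduli M = 19 · 9 · 16 · 13 · 11 = 391248.
Merge one congruence at a time:
  Start: x ≡ 4 (mod 19).
  Combine with x ≡ 1 (mod 9); new modulus lcm = 171.
    Write x = 4 + 19·t and substitute into x ≡ 1 (mod 9): 19·t ≡ 1 − 4 = -3 (mod 9).
    Reduce coefficients mod 9: 1·t ≡ 6 (mod 9).
    So t ≡ 6 (mod 9).
    Then x = 4 + 19·6 = 118, valid modulo lcm(19, 9) = 171: x ≡ 118 (mod 171).
  Combine with x ≡ 2 (mod 16); new modulus lcm = 2736.
    Write x = 118 + 171·t and substitute into x ≡ 2 (mod 16): 171·t ≡ 2 − 118 = -116 (mod 16).
    Reduce coefficients mod 16: 11·t ≡ 12 (mod 16).
    The inverse of 11 mod 16 is 3 (since 11·3 = 33 = 2·16 + 1), so t ≡ 3·12 = 36 ≡ 4 (mod 16).
    Then x = 118 + 171·4 = 802, valid modulo lcm(171, 16) = 2736: x ≡ 802 (mod 2736).
  Combine with x ≡ 4 (mod 13); new modulus lcm = 35568.
    Write x = 802 + 2736·t and substitute into x ≡ 4 (mod 13): 2736·t ≡ 4 − 802 = -798 (mod 13).
    Reduce coefficients mod 13: 6·t ≡ 8 (mod 13).
    The inverse of 6 mod 13 is 11 (since 6·11 = 66 = 5·13 + 1), so t ≡ 11·8 = 88 ≡ 10 (mod 13).
    Then x = 802 + 2736·10 = 28162, valid modulo lcm(2736, 13) = 35568: x ≡ 28162 (mod 35568).
  Combine with x ≡ 3 (mod 11); new modulus lcm = 391248.
    Write x = 28162 + 35568·t and substitute into x ≡ 3 (mod 11): 35568·t ≡ 3 − 28162 = -28159 (mod 11).
    Reduce coefficients mod 11: 5·t ≡ 1 (mod 11).
    The inverse of 5 mod 11 is 9 (since 5·9 = 45 = 4·11 + 1), so t ≡ 9·1 = 9 ≡ 9 (mod 11).
    Then x = 28162 + 35568·9 = 348274, valid modulo lcm(35568, 11) = 391248: x ≡ 348274 (mod 391248).
Verify against each original: 348274 mod 19 = 4, 348274 mod 9 = 1, 348274 mod 16 = 2, 348274 mod 13 = 4, 348274 mod 11 = 3.

x ≡ 348274 (mod 391248).


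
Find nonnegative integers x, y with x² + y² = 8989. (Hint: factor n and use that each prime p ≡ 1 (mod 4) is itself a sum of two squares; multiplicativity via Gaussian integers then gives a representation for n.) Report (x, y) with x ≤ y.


Step 1: Factor n = 8989 = 89 · 101.
Step 2: Check the mod-4 condition on each prime factor: 89 ≡ 1 (mod 4), exponent 1; 101 ≡ 1 (mod 4), exponent 1.
All primes ≡ 3 (mod 4) appear to even exponent (or don't appear), so by the two-squares theorem n IS expressible as a sum of two squares.
Step 3: Build a representation. Here n = 89 · 101 is a product of primes ≡ 1 (mod 4). Each prime p ≡ 1 (mod 4) is itself a sum of two squares; find a² by testing p − a² for a perfect square:
  89: 89 − 1² = 88, 89 − 2² = 85, 89 − 3² = 80, 89 − 4² = 73, 89 − 5² = 64 = 8² ⇒ 89 = 5² + 8².
  101: 101 − 1² = 100 = 10² ⇒ 101 = 1² + 10².
  Combine using the Brahmagupta–Fibonacci identity (a² + b²)(c² + d²) = (ac − bd)² + (ad + bc)² = (ac + bd)² + (ad − bc)²:
  89 · 101 = 8989: from (5² + 8²)(1² + 10²), take (5·1 − 8·10, 5·10 + 8·1) = (5 − 80, 50 + 8) = (-75, 58); dropping signs (only squares matter) gives (75, 58); check 75² + 58² = 5625 + 3364 = 8989 ✓.
Step 4: Order so x ≤ y and verify: 58² + 75² = 3364 + 5625 = 8989 = n. ✓

n = 8989 = 58² + 75² (one valid representation with x ≤ y).


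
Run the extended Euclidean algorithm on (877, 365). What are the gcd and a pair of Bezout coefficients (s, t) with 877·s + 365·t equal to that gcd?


Euclidean algorithm on (877, 365) — divide until remainder is 0:
  877 = 2 · 365 + 147
  365 = 2 · 147 + 71
  147 = 2 · 71 + 5
  71 = 14 · 5 + 1
  5 = 5 · 1 + 0
gcd(877, 365) = 1.
Track Bezout coefficients alongside the remainders: start with r₀ = 877 = a·1 + b·0 (s = 1, t = 0) and r₁ = 365 = a·0 + b·1 (s = 0, t = 1); each new remainder r_{k+1} = r_{k-1} − q_k·r_k inherits s_{k+1} = s_{k-1} − q_k·s_k, t_{k+1} = t_{k-1} − q_k·t_k, so r_k = a·s_k + b·t_k at every step:
  q = 2: r = 147, s = 1 − 2·0 = 1, t = 0 − 2·1 = -2  (check: 877·1 + 365·(-2) = 147)
  q = 2: r = 71, s = 0 − 2·1 = -2, t = 1 − 2·(-2) = 5  (check: 877·(-2) + 365·5 = 71)
  q = 2: r = 5, s = 1 − 2·(-2) = 5, t = -2 − 2·5 = -12  (check: 877·5 + 365·(-12) = 5)
  q = 14: r = 1, s = -2 − 14·5 = -72, t = 5 − 14·(-12) = 173  (check: 877·(-72) + 365·173 = 1)
The row with r = 1 (the gcd) gives the Bezout coefficients s = -72, t = 173.
Result: 877 · (-72) + 365 · (173) = 1.

gcd(877, 365) = 1; s = -72, t = 173 (check: 877·(-72) + 365·173 = 1).


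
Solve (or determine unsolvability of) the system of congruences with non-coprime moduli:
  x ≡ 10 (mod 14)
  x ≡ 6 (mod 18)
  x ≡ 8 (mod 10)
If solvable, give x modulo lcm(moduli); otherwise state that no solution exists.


Moduli 14, 18, 10 are not pairwise coprime, so CRT works modulo lcm(m_i) when all pairwise compatibility conditions hold.
Pairwise compatibility: gcd(m_i, m_j) must divide a_i - a_j for every pair.
Merge one congruence at a time:
  Start: x ≡ 10 (mod 14).
  Combine with x ≡ 6 (mod 18): gcd(14, 18) = 2; 6 - 10 = -4, which IS divisible by 2, so compatible.
    Write x = 10 + 14·t and substitute into x ≡ 6 (mod 18): 14·t ≡ 6 − 10 = -4 (mod 18).
    Divide the congruence (and modulus) by g = 2: 7·t ≡ -2 (mod 9).
    Reduce coefficients mod 9: 7·t ≡ 7 (mod 9).
    The inverse of 7 mod 9 is 4 (since 7·4 = 28 = 3·9 + 1), so t ≡ 4·7 = 28 ≡ 1 (mod 9).
    Then x = 10 + 14·1 = 24, valid modulo lcm(14, 18) = 126: x ≡ 24 (mod 126).
  Combine with x ≡ 8 (mod 10): gcd(126, 10) = 2; 8 - 24 = -16, which IS divisible by 2, so compatible.
    Write x = 24 + 126·t and substitute into x ≡ 8 (mod 10): 126·t ≡ 8 − 24 = -16 (mod 10).
    Divide the congruence (and modulus) by g = 2: 63·t ≡ -8 (mod 5).
    Reduce coefficients mod 5: 3·t ≡ 2 (mod 5).
    The inverse of 3 mod 5 is 2 (since 3·2 = 6 = 1·5 + 1), so t ≡ 2·2 = 4 ≡ 4 (mod 5).
    Then x = 24 + 126·4 = 528, valid modulo lcm(126, 10) = 630: x ≡ 528 (mod 630).
Verify: 528 mod 14 = 10, 528 mod 18 = 6, 528 mod 10 = 8.

x ≡ 528 (mod 630).


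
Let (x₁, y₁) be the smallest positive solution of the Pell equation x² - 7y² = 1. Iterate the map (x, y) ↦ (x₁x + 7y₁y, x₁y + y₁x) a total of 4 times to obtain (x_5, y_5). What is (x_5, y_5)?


Step 1: Find the fundamental solution (x₁, y₁) of x² - 7y² = 1.
  Expand √7 as a continued fraction. a₀ = ⌊√7⌋ = 2; iterate m_{k+1} = d_k·a_k − m_k, d_{k+1} = (7 − m_{k+1}²)/d_k, a_{k+1} = ⌊(a₀ + m_{k+1})/d_{k+1}⌋ (starting m₀ = 0, d₀ = 1), with convergents p_k = a_k·p_{k-1} + p_{k-2}, q_k = a_k·q_{k-1} + q_{k-2} (p₋₁ = 1, q₋₁ = 0):
  k = 0: a₀ = 2; p₀/q₀ = 2/1; p₀² − 7·q₀² = 4 − 7 = -3.
  k = 1: m = 2, d = 3, a = ⌊(2 + 2)/3⌋ = 1; p/q = (1·2 + 1)/(1·1 + 0) = 3/1; p² − 7·q² = 9 − 7 = 2.
  k = 2: m = 1, d = 2, a = ⌊(2 + 1)/2⌋ = 1; p/q = (1·3 + 2)/(1·1 + 1) = 5/2; p² − 7·q² = 25 − 28 = -3.
  k = 3: m = 1, d = 3, a = ⌊(2 + 1)/3⌋ = 1; p/q = (1·5 + 3)/(1·2 + 1) = 8/3; p² − 7·q² = 64 − 63 = 1.
  The first convergent with p² − 7·q² = 1 gives the fundamental solution (x₁, y₁) = (8, 3).
Step 2: Apply the recurrence (x_{n+1}, y_{n+1}) = (x₁x_n + 7y₁y_n, x₁y_n + y₁x_n) repeatedly.
  From (x_1, y_1) = (8, 3): x_2 = 8·8 + 7·3·3 = 127; y_2 = 8·3 + 3·8 = 48.
  From (x_2, y_2) = (127, 48): x_3 = 8·127 + 7·3·48 = 2024; y_3 = 8·48 + 3·127 = 765.
  From (x_3, y_3) = (2024, 765): x_4 = 8·2024 + 7·3·765 = 32257; y_4 = 8·765 + 3·2024 = 12192.
  From (x_4, y_4) = (32257, 12192): x_5 = 8·32257 + 7·3·12192 = 514088; y_5 = 8·12192 + 3·32257 = 194307.
Step 3: Verify x_5² - 7·y_5² = 264286471744 - 264286471743 = 1 (should be 1). ✓

(x_1, y_1) = (8, 3); (x_5, y_5) = (514088, 194307).


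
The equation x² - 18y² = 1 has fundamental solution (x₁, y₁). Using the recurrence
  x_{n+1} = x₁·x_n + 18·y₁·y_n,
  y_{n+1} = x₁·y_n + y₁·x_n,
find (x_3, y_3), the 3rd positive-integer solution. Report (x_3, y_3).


Step 1: Find the fundamental solution (x₁, y₁) of x² - 18y² = 1.
  Expand √18 as a continued fraction. a₀ = ⌊√18⌋ = 4; iterate m_{k+1} = d_k·a_k − m_k, d_{k+1} = (18 − m_{k+1}²)/d_k, a_{k+1} = ⌊(a₀ + m_{k+1})/d_{k+1}⌋ (starting m₀ = 0, d₀ = 1), with convergents p_k = a_k·p_{k-1} + p_{k-2}, q_k = a_k·q_{k-1} + q_{k-2} (p₋₁ = 1, q₋₁ = 0):
  k = 0: a₀ = 4; p₀/q₀ = 4/1; p₀² − 18·q₀² = 16 − 18 = -2.
  k = 1: m = 4, d = 2, a = ⌊(4 + 4)/2⌋ = 4; p/q = (4·4 + 1)/(4·1 + 0) = 17/4; p² − 18·q² = 289 − 288 = 1.
  The first convergent with p² − 18·q² = 1 gives the fundamental solution (x₁, y₁) = (17, 4).
Step 2: Apply the recurrence (x_{n+1}, y_{n+1}) = (x₁x_n + 18y₁y_n, x₁y_n + y₁x_n) repeatedly.
  From (x_1, y_1) = (17, 4): x_2 = 17·17 + 18·4·4 = 577; y_2 = 17·4 + 4·17 = 136.
  From (x_2, y_2) = (577, 136): x_3 = 17·577 + 18·4·136 = 19601; y_3 = 17·136 + 4·577 = 4620.
Step 3: Verify x_3² - 18·y_3² = 384199201 - 384199200 = 1 (should be 1). ✓

(x_1, y_1) = (17, 4); (x_3, y_3) = (19601, 4620).


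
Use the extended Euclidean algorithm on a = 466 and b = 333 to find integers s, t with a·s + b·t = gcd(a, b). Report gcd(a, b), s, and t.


Euclidean algorithm on (466, 333) — divide until remainder is 0:
  466 = 1 · 333 + 133
  333 = 2 · 133 + 67
  133 = 1 · 67 + 66
  67 = 1 · 66 + 1
  66 = 66 · 1 + 0
gcd(466, 333) = 1.
Track Bezout coefficients alongside the remainders: start with r₀ = 466 = a·1 + b·0 (s = 1, t = 0) and r₁ = 333 = a·0 + b·1 (s = 0, t = 1); each new remainder r_{k+1} = r_{k-1} − q_k·r_k inherits s_{k+1} = s_{k-1} − q_k·s_k, t_{k+1} = t_{k-1} − q_k·t_k, so r_k = a·s_k + b·t_k at every step:
  q = 1: r = 133, s = 1 − 1·0 = 1, t = 0 − 1·1 = -1  (check: 466·1 + 333·(-1) = 133)
  q = 2: r = 67, s = 0 − 2·1 = -2, t = 1 − 2·(-1) = 3  (check: 466·(-2) + 333·3 = 67)
  q = 1: r = 66, s = 1 − 1·(-2) = 3, t = -1 − 1·3 = -4  (check: 466·3 + 333·(-4) = 66)
  q = 1: r = 1, s = -2 − 1·3 = -5, t = 3 − 1·(-4) = 7  (check: 466·(-5) + 333·7 = 1)
The row with r = 1 (the gcd) gives the Bezout coefficients s = -5, t = 7.
Result: 466 · (-5) + 333 · (7) = 1.

gcd(466, 333) = 1; s = -5, t = 7 (check: 466·(-5) + 333·7 = 1).


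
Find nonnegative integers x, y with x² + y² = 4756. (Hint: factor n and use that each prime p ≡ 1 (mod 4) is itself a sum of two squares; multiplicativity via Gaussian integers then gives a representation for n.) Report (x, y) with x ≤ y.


Step 1: Factor n = 4756 = 2^2 · 29 · 41.
Step 2: Check the mod-4 condition on each prime factor: 2 = 2 (special); 29 ≡ 1 (mod 4), exponent 1; 41 ≡ 1 (mod 4), exponent 1.
All primes ≡ 3 (mod 4) appear to even exponent (or don't appear), so by the two-squares theorem n IS expressible as a sum of two squares.
Step 3: Build a representation. Group n = k² · m with k = 2 and m = 29 · 41 = 1189 (a product of primes ≡ 1 (mod 4)); a representation of m scales to one of n via (k·x)² + (k·y)² = k²(x² + y²). Each prime p ≡ 1 (mod 4) is itself a sum of two squares; find a² by testing p − a² for a perfect square:
  29: 29 − 1² = 28, 29 − 2² = 25 = 5² ⇒ 29 = 2² + 5².
  41: 41 − 1² = 40, 41 − 2² = 37, 41 − 3² = 32, 41 − 4² = 25 = 5² ⇒ 41 = 4² + 5².
  Combine using the Brahmagupta–Fibonacci identity (a² + b²)(c² + d²) = (ac − bd)² + (ad + bc)² = (ac + bd)² + (ad − bc)²:
  29 · 41 = 1189: from (2² + 5²)(4² + 5²), take (2·4 − 5·5, 2·5 + 5·4) = (8 − 25, 10 + 20) = (-17, 30); dropping signs (only squares matter) gives (17, 30); check 17² + 30² = 289 + 900 = 1189 ✓.
  Scale by k = 2: (2·17, 2·30) = (34, 60).
Step 4: Order so x ≤ y and verify: 34² + 60² = 1156 + 3600 = 4756 = n. ✓

n = 4756 = 34² + 60² (one valid representation with x ≤ y).


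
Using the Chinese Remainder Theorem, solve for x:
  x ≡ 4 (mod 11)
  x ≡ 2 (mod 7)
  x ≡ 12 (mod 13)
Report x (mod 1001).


Moduli 11, 7, 13 are pairwise coprime; by CRT there is a unique solution modulo M = 11 · 7 · 13 = 1001.
Solve pairwise, accumulating the modulus:
  Start with x ≡ 4 (mod 11).
  Combine with x ≡ 2 (mod 7): since gcd(11, 7) = 1, we get a unique residue mod 77.
    Write x = 4 + 11·t and substitute into x ≡ 2 (mod 7): 11·t ≡ 2 − 4 = -2 (mod 7).
    Reduce coefficients mod 7: 4·t ≡ 5 (mod 7).
    The inverse of 4 mod 7 is 2 (since 4·2 = 8 = 1·7 + 1), so t ≡ 2·5 = 10 ≡ 3 (mod 7).
    Then x = 4 + 11·3 = 37, valid modulo lcm(11, 7) = 77: x ≡ 37 (mod 77).
  Combine with x ≡ 12 (mod 13): since gcd(77, 13) = 1, we get a unique residue mod 1001.
    Write x = 37 + 77·t and substitute into x ≡ 12 (mod 13): 77·t ≡ 12 − 37 = -25 (mod 13).
    Reduce coefficients mod 13: 12·t ≡ 1 (mod 13).
    The inverse of 12 mod 13 is 12 (since 12·12 = 144 = 11·13 + 1), so t ≡ 12·1 = 12 ≡ 12 (mod 13).
    Then x = 37 + 77·12 = 961, valid modulo lcm(77, 13) = 1001: x ≡ 961 (mod 1001).
Verify: 961 mod 11 = 4 ✓, 961 mod 7 = 2 ✓, 961 mod 13 = 12 ✓.

x ≡ 961 (mod 1001).


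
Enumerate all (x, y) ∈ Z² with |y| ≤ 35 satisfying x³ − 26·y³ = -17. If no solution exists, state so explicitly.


The equation is x³ - 26y³ = -17. For fixed y, x³ = 26·y³ − 17, so a solution requires the RHS to be a perfect cube.
Strategy: iterate y from -35 to 35, compute RHS = 26·y³ − 17, and check whether it is a (positive or negative) perfect cube.
Check small values of y:
  y = 0: RHS = -17 is not a perfect cube.
  y = 1: RHS = 9 is not a perfect cube.
  y = -1: RHS = -43 is not a perfect cube.
  y = 2: RHS = 191 is not a perfect cube.
  y = -2: RHS = -225 is not a perfect cube.
  y = 3: RHS = 685 is not a perfect cube.
  y = -3: RHS = -719 is not a perfect cube.
Continuing the search up to |y| = 35 finds no solutions either.
No (x, y) in the scanned range satisfies the equation.

No integer solutions with |y| ≤ 35.


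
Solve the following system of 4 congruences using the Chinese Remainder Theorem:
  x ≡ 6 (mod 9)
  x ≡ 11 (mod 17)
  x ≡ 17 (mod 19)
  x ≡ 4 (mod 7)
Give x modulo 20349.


Product of moduli M = 9 · 17 · 19 · 7 = 20349.
Merge one congruence at a time:
  Start: x ≡ 6 (mod 9).
  Combine with x ≡ 11 (mod 17); new modulus lcm = 153.
    Write x = 6 + 9·t and substitute into x ≡ 11 (mod 17): 9·t ≡ 11 − 6 = 5 (mod 17).
    The inverse of 9 mod 17 is 2 (since 9·2 = 18 = 1·17 + 1), so t ≡ 2·5 = 10 ≡ 10 (mod 17).
    Then x = 6 + 9·10 = 96, valid modulo lcm(9, 17) = 153: x ≡ 96 (mod 153).
  Combine with x ≡ 17 (mod 19); new modulus lcm = 2907.
    Write x = 96 + 153·t and substitute into x ≡ 17 (mod 19): 153·t ≡ 17 − 96 = -79 (mod 19).
    Reduce coefficients mod 19: 1·t ≡ 16 (mod 19).
    So t ≡ 16 (mod 19).
    Then x = 96 + 153·16 = 2544, valid modulo lcm(153, 19) = 2907: x ≡ 2544 (mod 2907).
  Combine with x ≡ 4 (mod 7); new modulus lcm = 20349.
    Write x = 2544 + 2907·t and substitute into x ≡ 4 (mod 7): 2907·t ≡ 4 − 2544 = -2540 (mod 7).
    Reduce coefficients mod 7: 2·t ≡ 1 (mod 7).
    The inverse of 2 mod 7 is 4 (since 2·4 = 8 = 1·7 + 1), so t ≡ 4·1 = 4 ≡ 4 (mod 7).
    Then x = 2544 + 2907·4 = 14172, valid modulo lcm(2907, 7) = 20349: x ≡ 14172 (mod 20349).
Verify against each original: 14172 mod 9 = 6, 14172 mod 17 = 11, 14172 mod 19 = 17, 14172 mod 7 = 4.

x ≡ 14172 (mod 20349).


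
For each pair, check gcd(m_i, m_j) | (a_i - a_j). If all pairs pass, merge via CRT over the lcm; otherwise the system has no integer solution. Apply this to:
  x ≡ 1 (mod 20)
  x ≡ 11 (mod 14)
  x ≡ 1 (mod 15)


Moduli 20, 14, 15 are not pairwise coprime, so CRT works modulo lcm(m_i) when all pairwise compatibility conditions hold.
Pairwise compatibility: gcd(m_i, m_j) must divide a_i - a_j for every pair.
Merge one congruence at a time:
  Start: x ≡ 1 (mod 20).
  Combine with x ≡ 11 (mod 14): gcd(20, 14) = 2; 11 - 1 = 10, which IS divisible by 2, so compatible.
    Write x = 1 + 20·t and substitute into x ≡ 11 (mod 14): 20·t ≡ 11 − 1 = 10 (mod 14).
    Divide the congruence (and modulus) by g = 2: 10·t ≡ 5 (mod 7).
    Reduce coefficients mod 7: 3·t ≡ 5 (mod 7).
    The inverse of 3 mod 7 is 5 (since 3·5 = 15 = 2·7 + 1), so t ≡ 5·5 = 25 ≡ 4 (mod 7).
    Then x = 1 + 20·4 = 81, valid modulo lcm(20, 14) = 140: x ≡ 81 (mod 140).
  Combine with x ≡ 1 (mod 15): gcd(140, 15) = 5; 1 - 81 = -80, which IS divisible by 5, so compatible.
    Write x = 81 + 140·t and substitute into x ≡ 1 (mod 15): 140·t ≡ 1 − 81 = -80 (mod 15).
    Divide the congruence (and modulus) by g = 5: 28·t ≡ -16 (mod 3).
    Reduce coefficients mod 3: 1·t ≡ 2 (mod 3).
    So t ≡ 2 (mod 3).
    Then x = 81 + 140·2 = 361, valid modulo lcm(140, 15) = 420: x ≡ 361 (mod 420).
Verify: 361 mod 20 = 1, 361 mod 14 = 11, 361 mod 15 = 1.

x ≡ 361 (mod 420).


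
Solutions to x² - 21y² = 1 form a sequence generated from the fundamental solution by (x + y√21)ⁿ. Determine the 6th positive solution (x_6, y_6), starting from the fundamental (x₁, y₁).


Step 1: Find the fundamental solution (x₁, y₁) of x² - 21y² = 1.
  Expand √21 as a continued fraction. a₀ = ⌊√21⌋ = 4; iterate m_{k+1} = d_k·a_k − m_k, d_{k+1} = (21 − m_{k+1}²)/d_k, a_{k+1} = ⌊(a₀ + m_{k+1})/d_{k+1}⌋ (starting m₀ = 0, d₀ = 1), with convergents p_k = a_k·p_{k-1} + p_{k-2}, q_k = a_k·q_{k-1} + q_{k-2} (p₋₁ = 1, q₋₁ = 0):
  k = 0: a₀ = 4; p₀/q₀ = 4/1; p₀² − 21·q₀² = 16 − 21 = -5.
  k = 1: m = 4, d = 5, a = ⌊(4 + 4)/5⌋ = 1; p/q = (1·4 + 1)/(1·1 + 0) = 5/1; p² − 21·q² = 25 − 21 = 4.
  k = 2: m = 1, d = 4, a = ⌊(4 + 1)/4⌋ = 1; p/q = (1·5 + 4)/(1·1 + 1) = 9/2; p² − 21·q² = 81 − 84 = -3.
  k = 3: m = 3, d = 3, a = ⌊(4 + 3)/3⌋ = 2; p/q = (2·9 + 5)/(2·2 + 1) = 23/5; p² − 21·q² = 529 − 525 = 4.
  k = 4: m = 3, d = 4, a = ⌊(4 + 3)/4⌋ = 1; p/q = (1·23 + 9)/(1·5 + 2) = 32/7; p² − 21·q² = 1024 − 1029 = -5.
  k = 5: m = 1, d = 5, a = ⌊(4 + 1)/5⌋ = 1; p/q = (1·32 + 23)/(1·7 + 5) = 55/12; p² − 21·q² = 3025 − 3024 = 1.
  The first convergent with p² − 21·q² = 1 gives the fundamental solution (x₁, y₁) = (55, 12).
Step 2: Apply the recurrence (x_{n+1}, y_{n+1}) = (x₁x_n + 21y₁y_n, x₁y_n + y₁x_n) repeatedly.
  From (x_1, y_1) = (55, 12): x_2 = 55·55 + 21·12·12 = 6049; y_2 = 55·12 + 12·55 = 1320.
  From (x_2, y_2) = (6049, 1320): x_3 = 55·6049 + 21·12·1320 = 665335; y_3 = 55·1320 + 12·6049 = 145188.
  From (x_3, y_3) = (665335, 145188): x_4 = 55·665335 + 21·12·145188 = 73180801; y_4 = 55·145188 + 12·665335 = 15969360.
  From (x_4, y_4) = (73180801, 15969360): x_5 = 55·73180801 + 21·12·15969360 = 8049222775; y_5 = 55·15969360 + 12·73180801 = 1756484412.
  From (x_5, y_5) = (8049222775, 1756484412): x_6 = 55·8049222775 + 21·12·1756484412 = 885341324449; y_6 = 55·1756484412 + 12·8049222775 = 193197315960.
Step 3: Verify x_6² - 21·y_6² = 783829260777109485153601 - 783829260777109485153600 = 1 (should be 1). ✓

(x_1, y_1) = (55, 12); (x_6, y_6) = (885341324449, 193197315960).


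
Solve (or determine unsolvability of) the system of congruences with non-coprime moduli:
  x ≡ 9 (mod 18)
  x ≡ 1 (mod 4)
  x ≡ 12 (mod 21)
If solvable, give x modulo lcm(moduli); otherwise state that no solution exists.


Moduli 18, 4, 21 are not pairwise coprime, so CRT works modulo lcm(m_i) when all pairwise compatibility conditions hold.
Pairwise compatibility: gcd(m_i, m_j) must divide a_i - a_j for every pair.
Merge one congruence at a time:
  Start: x ≡ 9 (mod 18).
  Combine with x ≡ 1 (mod 4): gcd(18, 4) = 2; 1 - 9 = -8, which IS divisible by 2, so compatible.
    Write x = 9 + 18·t and substitute into x ≡ 1 (mod 4): 18·t ≡ 1 − 9 = -8 (mod 4).
    Divide the congruence (and modulus) by g = 2: 9·t ≡ -4 (mod 2).
    Reduce coefficients mod 2: 1·t ≡ 0 (mod 2).
    So t ≡ 0 (mod 2).
    Then x = 9 + 18·0 = 9, valid modulo lcm(18, 4) = 36: x ≡ 9 (mod 36).
  Combine with x ≡ 12 (mod 21): gcd(36, 21) = 3; 12 - 9 = 3, which IS divisible by 3, so compatible.
    Write x = 9 + 36·t and substitute into x ≡ 12 (mod 21): 36·t ≡ 12 − 9 = 3 (mod 21).
    Divide the congruence (and modulus) by g = 3: 12·t ≡ 1 (mod 7).
    Reduce coefficients mod 7: 5·t ≡ 1 (mod 7).
    The inverse of 5 mod 7 is 3 (since 5·3 = 15 = 2·7 + 1), so t ≡ 3·1 = 3 ≡ 3 (mod 7).
    Then x = 9 + 36·3 = 117, valid modulo lcm(36, 21) = 252: x ≡ 117 (mod 252).
Verify: 117 mod 18 = 9, 117 mod 4 = 1, 117 mod 21 = 12.

x ≡ 117 (mod 252).


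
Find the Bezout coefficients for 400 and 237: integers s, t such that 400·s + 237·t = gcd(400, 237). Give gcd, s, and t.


Euclidean algorithm on (400, 237) — divide until remainder is 0:
  400 = 1 · 237 + 163
  237 = 1 · 163 + 74
  163 = 2 · 74 + 15
  74 = 4 · 15 + 14
  15 = 1 · 14 + 1
  14 = 14 · 1 + 0
gcd(400, 237) = 1.
Track Bezout coefficients alongside the remainders: start with r₀ = 400 = a·1 + b·0 (s = 1, t = 0) and r₁ = 237 = a·0 + b·1 (s = 0, t = 1); each new remainder r_{k+1} = r_{k-1} − q_k·r_k inherits s_{k+1} = s_{k-1} − q_k·s_k, t_{k+1} = t_{k-1} − q_k·t_k, so r_k = a·s_k + b·t_k at every step:
  q = 1: r = 163, s = 1 − 1·0 = 1, t = 0 − 1·1 = -1  (check: 400·1 + 237·(-1) = 163)
  q = 1: r = 74, s = 0 − 1·1 = -1, t = 1 − 1·(-1) = 2  (check: 400·(-1) + 237·2 = 74)
  q = 2: r = 15, s = 1 − 2·(-1) = 3, t = -1 − 2·2 = -5  (check: 400·3 + 237·(-5) = 15)
  q = 4: r = 14, s = -1 − 4·3 = -13, t = 2 − 4·(-5) = 22  (check: 400·(-13) + 237·22 = 14)
  q = 1: r = 1, s = 3 − 1·(-13) = 16, t = -5 − 1·22 = -27  (check: 400·16 + 237·(-27) = 1)
The row with r = 1 (the gcd) gives the Bezout coefficients s = 16, t = -27.
Result: 400 · (16) + 237 · (-27) = 1.

gcd(400, 237) = 1; s = 16, t = -27 (check: 400·16 + 237·(-27) = 1).


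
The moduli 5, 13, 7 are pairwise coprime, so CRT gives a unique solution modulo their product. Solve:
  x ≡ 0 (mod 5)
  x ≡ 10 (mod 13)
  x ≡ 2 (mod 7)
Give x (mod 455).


Moduli 5, 13, 7 are pairwise coprime; by CRT there is a unique solution modulo M = 5 · 13 · 7 = 455.
Solve pairwise, accumulating the modulus:
  Start with x ≡ 0 (mod 5).
  Combine with x ≡ 10 (mod 13): since gcd(5, 13) = 1, we get a unique residue mod 65.
    Write x = 0 + 5·t and substitute into x ≡ 10 (mod 13): 5·t ≡ 10 − 0 = 10 (mod 13).
    The inverse of 5 mod 13 is 8 (since 5·8 = 40 = 3·13 + 1), so t ≡ 8·10 = 80 ≡ 2 (mod 13).
    Then x = 0 + 5·2 = 10, valid modulo lcm(5, 13) = 65: x ≡ 10 (mod 65).
  Combine with x ≡ 2 (mod 7): since gcd(65, 7) = 1, we get a unique residue mod 455.
    Write x = 10 + 65·t and substitute into x ≡ 2 (mod 7): 65·t ≡ 2 − 10 = -8 (mod 7).
    Reduce coefficients mod 7: 2·t ≡ 6 (mod 7).
    The inverse of 2 mod 7 is 4 (since 2·4 = 8 = 1·7 + 1), so t ≡ 4·6 = 24 ≡ 3 (mod 7).
    Then x = 10 + 65·3 = 205, valid modulo lcm(65, 7) = 455: x ≡ 205 (mod 455).
Verify: 205 mod 5 = 0 ✓, 205 mod 13 = 10 ✓, 205 mod 7 = 2 ✓.

x ≡ 205 (mod 455).


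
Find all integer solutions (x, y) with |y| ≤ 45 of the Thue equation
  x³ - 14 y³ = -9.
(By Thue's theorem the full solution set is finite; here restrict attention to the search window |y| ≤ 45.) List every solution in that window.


The equation is x³ - 14y³ = -9. For fixed y, x³ = 14·y³ − 9, so a solution requires the RHS to be a perfect cube.
Strategy: iterate y from -45 to 45, compute RHS = 14·y³ − 9, and check whether it is a (positive or negative) perfect cube.
Check small values of y:
  y = 0: RHS = -9 is not a perfect cube.
  y = 1: RHS = 5 is not a perfect cube.
  y = -1: RHS = -23 is not a perfect cube.
  y = 2: RHS = 103 is not a perfect cube.
  y = -2: RHS = -121 is not a perfect cube.
  y = 3: RHS = 369 is not a perfect cube.
  y = -3: RHS = -387 is not a perfect cube.
Continuing the search up to |y| = 45 finds no solutions either.
No (x, y) in the scanned range satisfies the equation.

No integer solutions with |y| ≤ 45.


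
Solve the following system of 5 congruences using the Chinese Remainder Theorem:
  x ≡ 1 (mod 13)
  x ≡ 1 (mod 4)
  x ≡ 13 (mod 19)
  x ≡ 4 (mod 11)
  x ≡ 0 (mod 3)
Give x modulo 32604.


Product of moduli M = 13 · 4 · 19 · 11 · 3 = 32604.
Merge one congruence at a time:
  Start: x ≡ 1 (mod 13).
  Combine with x ≡ 1 (mod 4); new modulus lcm = 52.
    Write x = 1 + 13·t and substitute into x ≡ 1 (mod 4): 13·t ≡ 1 − 1 = 0 (mod 4).
    Reduce coefficients mod 4: 1·t ≡ 0 (mod 4).
    So t ≡ 0 (mod 4).
    Then x = 1 + 13·0 = 1, valid modulo lcm(13, 4) = 52: x ≡ 1 (mod 52).
  Combine with x ≡ 13 (mod 19); new modulus lcm = 988.
    Write x = 1 + 52·t and substitute into x ≡ 13 (mod 19): 52·t ≡ 13 − 1 = 12 (mod 19).
    Reduce coefficients mod 19: 14·t ≡ 12 (mod 19).
    The inverse of 14 mod 19 is 15 (since 14·15 = 210 = 11·19 + 1), so t ≡ 15·12 = 180 ≡ 9 (mod 19).
    Then x = 1 + 52·9 = 469, valid modulo lcm(52, 19) = 988: x ≡ 469 (mod 988).
  Combine with x ≡ 4 (mod 11); new modulus lcm = 10868.
    Write x = 469 + 988·t and substitute into x ≡ 4 (mod 11): 988·t ≡ 4 − 469 = -465 (mod 11).
    Reduce coefficients mod 11: 9·t ≡ 8 (mod 11).
    The inverse of 9 mod 11 is 5 (since 9·5 = 45 = 4·11 + 1), so t ≡ 5·8 = 40 ≡ 7 (mod 11).
    Then x = 469 + 988·7 = 7385, valid modulo lcm(988, 11) = 10868: x ≡ 7385 (mod 10868).
  Combine with x ≡ 0 (mod 3); new modulus lcm = 32604.
    Write x = 7385 + 10868·t and substitute into x ≡ 0 (mod 3): 10868·t ≡ 0 − 7385 = -7385 (mod 3).
    Reduce coefficients mod 3: 2·t ≡ 1 (mod 3).
    The inverse of 2 mod 3 is 2 (since 2·2 = 4 = 1·3 + 1), so t ≡ 2·1 = 2 ≡ 2 (mod 3).
    Then x = 7385 + 10868·2 = 29121, valid modulo lcm(10868, 3) = 32604: x ≡ 29121 (mod 32604).
Verify against each original: 29121 mod 13 = 1, 29121 mod 4 = 1, 29121 mod 19 = 13, 29121 mod 11 = 4, 29121 mod 3 = 0.

x ≡ 29121 (mod 32604).


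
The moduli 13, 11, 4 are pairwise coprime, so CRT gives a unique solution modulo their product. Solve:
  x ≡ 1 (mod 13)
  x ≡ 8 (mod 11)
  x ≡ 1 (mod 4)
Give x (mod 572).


Moduli 13, 11, 4 are pairwise coprime; by CRT there is a unique solution modulo M = 13 · 11 · 4 = 572.
Solve pairwise, accumulating the modulus:
  Start with x ≡ 1 (mod 13).
  Combine with x ≡ 8 (mod 11): since gcd(13, 11) = 1, we get a unique residue mod 143.
    Write x = 1 + 13·t and substitute into x ≡ 8 (mod 11): 13·t ≡ 8 − 1 = 7 (mod 11).
    Reduce coefficients mod 11: 2·t ≡ 7 (mod 11).
    The inverse of 2 mod 11 is 6 (since 2·6 = 12 = 1·11 + 1), so t ≡ 6·7 = 42 ≡ 9 (mod 11).
    Then x = 1 + 13·9 = 118, valid modulo lcm(13, 11) = 143: x ≡ 118 (mod 143).
  Combine with x ≡ 1 (mod 4): since gcd(143, 4) = 1, we get a unique residue mod 572.
    Write x = 118 + 143·t and substitute into x ≡ 1 (mod 4): 143·t ≡ 1 − 118 = -117 (mod 4).
    Reduce coefficients mod 4: 3·t ≡ 3 (mod 4).
    The inverse of 3 mod 4 is 3 (since 3·3 = 9 = 2·4 + 1), so t ≡ 3·3 = 9 ≡ 1 (mod 4).
    Then x = 118 + 143·1 = 261, valid modulo lcm(143, 4) = 572: x ≡ 261 (mod 572).
Verify: 261 mod 13 = 1 ✓, 261 mod 11 = 8 ✓, 261 mod 4 = 1 ✓.

x ≡ 261 (mod 572).


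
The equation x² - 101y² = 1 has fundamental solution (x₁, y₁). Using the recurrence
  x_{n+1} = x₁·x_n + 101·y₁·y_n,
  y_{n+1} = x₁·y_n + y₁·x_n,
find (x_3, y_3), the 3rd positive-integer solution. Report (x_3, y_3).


Step 1: Find the fundamental solution (x₁, y₁) of x² - 101y² = 1.
  Expand √101 as a continued fraction. a₀ = ⌊√101⌋ = 10; iterate m_{k+1} = d_k·a_k − m_k, d_{k+1} = (101 − m_{k+1}²)/d_k, a_{k+1} = ⌊(a₀ + m_{k+1})/d_{k+1}⌋ (starting m₀ = 0, d₀ = 1), with convergents p_k = a_k·p_{k-1} + p_{k-2}, q_k = a_k·q_{k-1} + q_{k-2} (p₋₁ = 1, q₋₁ = 0):
  k = 0: a₀ = 10; p₀/q₀ = 10/1; p₀² − 101·q₀² = 100 − 101 = -1.
  k = 1: m = 10, d = 1, a = ⌊(10 + 10)/1⌋ = 20; p/q = (20·10 + 1)/(20·1 + 0) = 201/20; p² − 101·q² = 40401 − 40400 = 1.
  The first convergent with p² − 101·q² = 1 gives the fundamental solution (x₁, y₁) = (201, 20).
Step 2: Apply the recurrence (x_{n+1}, y_{n+1}) = (x₁x_n + 101y₁y_n, x₁y_n + y₁x_n) repeatedly.
  From (x_1, y_1) = (201, 20): x_2 = 201·201 + 101·20·20 = 80801; y_2 = 201·20 + 20·201 = 8040.
  From (x_2, y_2) = (80801, 8040): x_3 = 201·80801 + 101·20·8040 = 32481801; y_3 = 201·8040 + 20·80801 = 3232060.
Step 3: Verify x_3² - 101·y_3² = 1055067396203601 - 1055067396203600 = 1 (should be 1). ✓

(x_1, y_1) = (201, 20); (x_3, y_3) = (32481801, 3232060).


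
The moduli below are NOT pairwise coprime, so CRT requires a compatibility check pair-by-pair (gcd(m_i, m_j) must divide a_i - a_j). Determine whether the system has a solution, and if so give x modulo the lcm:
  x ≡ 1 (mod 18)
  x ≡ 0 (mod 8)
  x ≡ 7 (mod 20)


Moduli 18, 8, 20 are not pairwise coprime, so CRT works modulo lcm(m_i) when all pairwise compatibility conditions hold.
Pairwise compatibility: gcd(m_i, m_j) must divide a_i - a_j for every pair.
Merge one congruence at a time:
  Start: x ≡ 1 (mod 18).
  Combine with x ≡ 0 (mod 8): gcd(18, 8) = 2, and 0 - 1 = -1 is NOT divisible by 2.
    ⇒ system is inconsistent (no integer solution).

No solution (the system is inconsistent).


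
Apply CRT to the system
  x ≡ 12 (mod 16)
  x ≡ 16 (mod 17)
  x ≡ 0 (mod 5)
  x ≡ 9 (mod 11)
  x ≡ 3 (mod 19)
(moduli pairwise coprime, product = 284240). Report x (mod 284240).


Product of moduli M = 16 · 17 · 5 · 11 · 19 = 284240.
Merge one congruence at a time:
  Start: x ≡ 12 (mod 16).
  Combine with x ≡ 16 (mod 17); new modulus lcm = 272.
    Write x = 12 + 16·t and substitute into x ≡ 16 (mod 17): 16·t ≡ 16 − 12 = 4 (mod 17).
    The inverse of 16 mod 17 is 16 (since 16·16 = 256 = 15·17 + 1), so t ≡ 16·4 = 64 ≡ 13 (mod 17).
    Then x = 12 + 16·13 = 220, valid modulo lcm(16, 17) = 272: x ≡ 220 (mod 272).
  Combine with x ≡ 0 (mod 5); new modulus lcm = 1360.
    Write x = 220 + 272·t and substitute into x ≡ 0 (mod 5): 272·t ≡ 0 − 220 = -220 (mod 5).
    Reduce coefficients mod 5: 2·t ≡ 0 (mod 5).
    The inverse of 2 mod 5 is 3 (since 2·3 = 6 = 1·5 + 1), so t ≡ 3·0 = 0 ≡ 0 (mod 5).
    Then x = 220 + 272·0 = 220, valid modulo lcm(272, 5) = 1360: x ≡ 220 (mod 1360).
  Combine with x ≡ 9 (mod 11); new modulus lcm = 14960.
    Write x = 220 + 1360·t and substitute into x ≡ 9 (mod 11): 1360·t ≡ 9 − 220 = -211 (mod 11).
    Reduce coefficients mod 11: 7·t ≡ 9 (mod 11).
    The inverse of 7 mod 11 is 8 (since 7·8 = 56 = 5·11 + 1), so t ≡ 8·9 = 72 ≡ 6 (mod 11).
    Then x = 220 + 1360·6 = 8380, valid modulo lcm(1360, 11) = 14960: x ≡ 8380 (mod 14960).
  Combine with x ≡ 3 (mod 19); new modulus lcm = 284240.
    Write x = 8380 + 14960·t and substitute into x ≡ 3 (mod 19): 14960·t ≡ 3 − 8380 = -8377 (mod 19).
    Reduce coefficients mod 19: 7·t ≡ 2 (mod 19).
    The inverse of 7 mod 19 is 11 (since 7·11 = 77 = 4·19 + 1), so t ≡ 11·2 = 22 ≡ 3 (mod 19).
    Then x = 8380 + 14960·3 = 53260, valid modulo lcm(14960, 19) = 284240: x ≡ 53260 (mod 284240).
Verify against each original: 53260 mod 16 = 12, 53260 mod 17 = 16, 53260 mod 5 = 0, 53260 mod 11 = 9, 53260 mod 19 = 3.

x ≡ 53260 (mod 284240).


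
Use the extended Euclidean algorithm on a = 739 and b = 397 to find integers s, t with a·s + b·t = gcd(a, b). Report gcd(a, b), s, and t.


Euclidean algorithm on (739, 397) — divide until remainder is 0:
  739 = 1 · 397 + 342
  397 = 1 · 342 + 55
  342 = 6 · 55 + 12
  55 = 4 · 12 + 7
  12 = 1 · 7 + 5
  7 = 1 · 5 + 2
  5 = 2 · 2 + 1
  2 = 2 · 1 + 0
gcd(739, 397) = 1.
Track Bezout coefficients alongside the remainders: start with r₀ = 739 = a·1 + b·0 (s = 1, t = 0) and r₁ = 397 = a·0 + b·1 (s = 0, t = 1); each new remainder r_{k+1} = r_{k-1} − q_k·r_k inherits s_{k+1} = s_{k-1} − q_k·s_k, t_{k+1} = t_{k-1} − q_k·t_k, so r_k = a·s_k + b·t_k at every step:
  q = 1: r = 342, s = 1 − 1·0 = 1, t = 0 − 1·1 = -1  (check: 739·1 + 397·(-1) = 342)
  q = 1: r = 55, s = 0 − 1·1 = -1, t = 1 − 1·(-1) = 2  (check: 739·(-1) + 397·2 = 55)
  q = 6: r = 12, s = 1 − 6·(-1) = 7, t = -1 − 6·2 = -13  (check: 739·7 + 397·(-13) = 12)
  q = 4: r = 7, s = -1 − 4·7 = -29, t = 2 − 4·(-13) = 54  (check: 739·(-29) + 397·54 = 7)
  q = 1: r = 5, s = 7 − 1·(-29) = 36, t = -13 − 1·54 = -67  (check: 739·36 + 397·(-67) = 5)
  q = 1: r = 2, s = -29 − 1·36 = -65, t = 54 − 1·(-67) = 121  (check: 739·(-65) + 397·121 = 2)
  q = 2: r = 1, s = 36 − 2·(-65) = 166, t = -67 − 2·121 = -309  (check: 739·166 + 397·(-309) = 1)
The row with r = 1 (the gcd) gives the Bezout coefficients s = 166, t = -309.
Result: 739 · (166) + 397 · (-309) = 1.

gcd(739, 397) = 1; s = 166, t = -309 (check: 739·166 + 397·(-309) = 1).


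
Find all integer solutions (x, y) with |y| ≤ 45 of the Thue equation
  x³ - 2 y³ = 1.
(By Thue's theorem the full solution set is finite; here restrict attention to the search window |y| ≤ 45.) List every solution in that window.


The equation is x³ - 2y³ = 1. For fixed y, x³ = 2·y³ + 1, so a solution requires the RHS to be a perfect cube.
Strategy: iterate y from -45 to 45, compute RHS = 2·y³ + 1, and check whether it is a (positive or negative) perfect cube.
Check small values of y:
  y = 0: RHS = 1 = (1)³ ⇒ x = 1 works.
  y = 1: RHS = 3 is not a perfect cube.
  y = -1: RHS = -1 = (-1)³ ⇒ x = -1 works.
  y = 2: RHS = 17 is not a perfect cube.
  y = -2: RHS = -15 is not a perfect cube.
  y = 3: RHS = 55 is not a perfect cube.
  y = -3: RHS = -53 is not a perfect cube.
Continuing the search up to |y| = 45 finds no further solutions beyond those listed.
Collected solutions: (1, 0), (-1, -1).

Solutions (with |y| ≤ 45): (1, 0), (-1, -1).


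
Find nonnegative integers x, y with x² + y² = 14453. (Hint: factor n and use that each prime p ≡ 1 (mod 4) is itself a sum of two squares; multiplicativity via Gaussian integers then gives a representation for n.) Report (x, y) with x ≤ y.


Step 1: Factor n = 14453 = 97 · 149.
Step 2: Check the mod-4 condition on each prime factor: 97 ≡ 1 (mod 4), exponent 1; 149 ≡ 1 (mod 4), exponent 1.
All primes ≡ 3 (mod 4) appear to even exponent (or don't appear), so by the two-squares theorem n IS expressible as a sum of two squares.
Step 3: Build a representation. Here n = 97 · 149 is a product of primes ≡ 1 (mod 4). Each prime p ≡ 1 (mod 4) is itself a sum of two squares; find a² by testing p − a² for a perfect square:
  97: 97 − 1² = 96, 97 − 2² = 93, 97 − 3² = 88, 97 − 4² = 81 = 9² ⇒ 97 = 4² + 9².
  149: 149 − 1² = 148, 149 − 2² = 145, 149 − 3² = 140, 149 − 4² = 133, 149 − 5² = 124, 149 − 6² = 113, 149 − 7² = 100 = 10² ⇒ 149 = 7² + 10².
  Combine using the Brahmagupta–Fibonacci identity (a² + b²)(c² + d²) = (ac − bd)² + (ad + bc)² = (ac + bd)² + (ad − bc)²:
  97 · 149 = 14453: from (4² + 9²)(7² + 10²), take (4·7 − 9·10, 4·10 + 9·7) = (28 − 90, 40 + 63) = (-62, 103); dropping signs (only squares matter) gives (62, 103); check 62² + 103² = 3844 + 10609 = 14453 ✓.
Step 4: Order so x ≤ y and verify: 62² + 103² = 3844 + 10609 = 14453 = n. ✓

n = 14453 = 62² + 103² (one valid representation with x ≤ y).


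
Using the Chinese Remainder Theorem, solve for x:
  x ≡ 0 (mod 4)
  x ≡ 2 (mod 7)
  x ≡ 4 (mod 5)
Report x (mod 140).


Moduli 4, 7, 5 are pairwise coprime; by CRT there is a unique solution modulo M = 4 · 7 · 5 = 140.
Solve pairwise, accumulating the modulus:
  Start with x ≡ 0 (mod 4).
  Combine with x ≡ 2 (mod 7): since gcd(4, 7) = 1, we get a unique residue mod 28.
    Write x = 0 + 4·t and substitute into x ≡ 2 (mod 7): 4·t ≡ 2 − 0 = 2 (mod 7).
    The inverse of 4 mod 7 is 2 (since 4·2 = 8 = 1·7 + 1), so t ≡ 2·2 = 4 ≡ 4 (mod 7).
    Then x = 0 + 4·4 = 16, valid modulo lcm(4, 7) = 28: x ≡ 16 (mod 28).
  Combine with x ≡ 4 (mod 5): since gcd(28, 5) = 1, we get a unique residue mod 140.
    Write x = 16 + 28·t and substitute into x ≡ 4 (mod 5): 28·t ≡ 4 − 16 = -12 (mod 5).
    Reduce coefficients mod 5: 3·t ≡ 3 (mod 5).
    The inverse of 3 mod 5 is 2 (since 3·2 = 6 = 1·5 + 1), so t ≡ 2·3 = 6 ≡ 1 (mod 5).
    Then x = 16 + 28·1 = 44, valid modulo lcm(28, 5) = 140: x ≡ 44 (mod 140).
Verify: 44 mod 4 = 0 ✓, 44 mod 7 = 2 ✓, 44 mod 5 = 4 ✓.

x ≡ 44 (mod 140).


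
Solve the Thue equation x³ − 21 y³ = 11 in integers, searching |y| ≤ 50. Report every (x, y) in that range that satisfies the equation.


The equation is x³ - 21y³ = 11. For fixed y, x³ = 21·y³ + 11, so a solution requires the RHS to be a perfect cube.
Strategy: iterate y from -50 to 50, compute RHS = 21·y³ + 11, and check whether it is a (positive or negative) perfect cube.
Check small values of y:
  y = 0: RHS = 11 is not a perfect cube.
  y = 1: RHS = 32 is not a perfect cube.
  y = -1: RHS = -10 is not a perfect cube.
  y = 2: RHS = 179 is not a perfect cube.
  y = -2: RHS = -157 is not a perfect cube.
  y = 3: RHS = 578 is not a perfect cube.
  y = -3: RHS = -556 is not a perfect cube.
Continuing the search up to |y| = 50 finds no solutions either.
No (x, y) in the scanned range satisfies the equation.

No integer solutions with |y| ≤ 50.


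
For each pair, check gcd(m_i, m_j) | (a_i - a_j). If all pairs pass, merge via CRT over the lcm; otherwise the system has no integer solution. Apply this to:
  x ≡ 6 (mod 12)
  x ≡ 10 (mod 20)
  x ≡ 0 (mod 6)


Moduli 12, 20, 6 are not pairwise coprime, so CRT works modulo lcm(m_i) when all pairwise compatibility conditions hold.
Pairwise compatibility: gcd(m_i, m_j) must divide a_i - a_j for every pair.
Merge one congruence at a time:
  Start: x ≡ 6 (mod 12).
  Combine with x ≡ 10 (mod 20): gcd(12, 20) = 4; 10 - 6 = 4, which IS divisible by 4, so compatible.
    Write x = 6 + 12·t and substitute into x ≡ 10 (mod 20): 12·t ≡ 10 − 6 = 4 (mod 20).
    Divide the congruence (and modulus) by g = 4: 3·t ≡ 1 (mod 5).
    The inverse of 3 mod 5 is 2 (since 3·2 = 6 = 1·5 + 1), so t ≡ 2·1 = 2 ≡ 2 (mod 5).
    Then x = 6 + 12·2 = 30, valid modulo lcm(12, 20) = 60: x ≡ 30 (mod 60).
  Combine with x ≡ 0 (mod 6): gcd(60, 6) = 6; 0 - 30 = -30, which IS divisible by 6, so compatible.
    Write x = 30 + 60·t and substitute into x ≡ 0 (mod 6): 60·t ≡ 0 − 30 = -30 (mod 6).
    Divide the congruence (and modulus) by g = 6: 10·t ≡ -5 (mod 1).
    Modulo 1 every t works; take t = 0.
    Then x = 30 + 60·0 = 30, valid modulo lcm(60, 6) = 60: x ≡ 30 (mod 60).
Verify: 30 mod 12 = 6, 30 mod 20 = 10, 30 mod 6 = 0.

x ≡ 30 (mod 60).
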